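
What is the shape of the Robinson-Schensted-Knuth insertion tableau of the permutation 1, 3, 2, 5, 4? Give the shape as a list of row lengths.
RSK row insertion gives P = [[1, 2, 4], [3, 5]], which has shape [3, 2].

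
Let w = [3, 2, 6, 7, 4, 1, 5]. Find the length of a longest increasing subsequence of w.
3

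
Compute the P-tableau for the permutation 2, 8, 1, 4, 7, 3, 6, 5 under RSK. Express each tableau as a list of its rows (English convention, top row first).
P = [[1, 3, 5], [2, 4, 6], [7], [8]]

After inserting 2: P = [[2]].
After inserting 8: P = [[2, 8]].
After inserting 1: P = [[1, 8], [2]].
After inserting 4: P = [[1, 4], [2, 8]].
After inserting 7: P = [[1, 4, 7], [2, 8]].
After inserting 3: P = [[1, 3, 7], [2, 4], [8]].
After inserting 6: P = [[1, 3, 6], [2, 4, 7], [8]].
After inserting 5: P = [[1, 3, 5], [2, 4, 6], [7], [8]].

So P = [[1, 3, 5], [2, 4, 6], [7], [8]].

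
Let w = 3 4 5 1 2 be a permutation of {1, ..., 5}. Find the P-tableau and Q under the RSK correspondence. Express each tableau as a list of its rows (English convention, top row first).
P = [[1, 2, 5], [3, 4]], Q = [[1, 2, 3], [4, 5]]

Insert each entry of the permutation into P by Schensted row insertion, recording in Q the position of each new cell.

Insert 3: appended to row 1. P = [[3]].
Insert 4: appended to row 1. P = [[3, 4]].
Insert 5: appended to row 1. P = [[3, 4, 5]].
Insert 1: 1 bumps 3 from row 1; 3 starts row 2. P = [[1, 4, 5], [3]].
Insert 2: 2 bumps 4 from row 1; 4 appends to row 2. P = [[1, 2, 5], [3, 4]].

So P = [[1, 2, 5], [3, 4]], Q = [[1, 2, 3], [4, 5]].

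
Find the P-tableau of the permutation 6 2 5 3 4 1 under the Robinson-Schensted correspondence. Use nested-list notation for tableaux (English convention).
P = [[1, 3, 4], [2], [5], [6]]

Insert 6: appended to row 1. P = [[6]].
Insert 2: 2 bumps 6 from row 1; 6 starts row 2. P = [[2], [6]].
Insert 5: appended to row 1. P = [[2, 5], [6]].
Insert 3: 3 bumps 5 from row 1; 5 bumps 6 from row 2; 6 starts row 3. P = [[2, 3], [5], [6]].
Insert 4: appended to row 1. P = [[2, 3, 4], [5], [6]].
Insert 1: 1 bumps 2 from row 1; 2 bumps 5 from row 2; 5 bumps 6 from row 3; 6 starts row 4. P = [[1, 3, 4], [2], [5], [6]].

So P = [[1, 3, 4], [2], [5], [6]].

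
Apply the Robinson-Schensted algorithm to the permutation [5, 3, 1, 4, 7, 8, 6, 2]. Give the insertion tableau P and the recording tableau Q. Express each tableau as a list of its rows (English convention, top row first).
Insert each entry of the permutation into P by Schensted row insertion, recording in Q the position of each new cell.

Insert 5: appended to row 1. P = [[5]].
Insert 3: 3 bumps 5 from row 1; 5 starts row 2. P = [[3], [5]].
Insert 1: 1 bumps 3 from row 1; 3 bumps 5 from row 2; 5 starts row 3. P = [[1], [3], [5]].
Insert 4: appended to row 1. P = [[1, 4], [3], [5]].
Insert 7: appended to row 1. P = [[1, 4, 7], [3], [5]].
Insert 8: appended to row 1. P = [[1, 4, 7, 8], [3], [5]].
Insert 6: 6 bumps 7 from row 1; 7 appends to row 2. P = [[1, 4, 6, 8], [3, 7], [5]].
Insert 2: 2 bumps 4 from row 1; 4 bumps 7 from row 2; 7 appends to row 3. P = [[1, 2, 6, 8], [3, 4], [5, 7]].

So P = [[1, 2, 6, 8], [3, 4], [5, 7]], Q = [[1, 4, 5, 6], [2, 7], [3, 8]].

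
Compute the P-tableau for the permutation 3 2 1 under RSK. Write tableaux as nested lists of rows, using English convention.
P = [[1], [2], [3]]

After inserting 3: P = [[3]].
After inserting 2: P = [[2], [3]].
After inserting 1: P = [[1], [2], [3]].

So P = [[1], [2], [3]].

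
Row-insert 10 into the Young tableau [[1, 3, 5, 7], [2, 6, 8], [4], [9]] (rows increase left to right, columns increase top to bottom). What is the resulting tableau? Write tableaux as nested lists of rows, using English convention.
[[1, 3, 5, 7, 10], [2, 6, 8], [4], [9]]

10 is larger than every entry of row 1, so it is appended to row 1. The new tableau is [[1, 3, 5, 7, 10], [2, 6, 8], [4], [9]].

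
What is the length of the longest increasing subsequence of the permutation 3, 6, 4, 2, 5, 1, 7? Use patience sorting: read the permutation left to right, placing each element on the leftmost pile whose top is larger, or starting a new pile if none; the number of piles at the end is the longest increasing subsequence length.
4

3: new pile. tops = [3]
6: new pile. tops = [3, 6]
4: onto pile 2 (replacing 6). tops = [3, 4]
2: onto pile 1 (replacing 3). tops = [2, 4]
5: new pile. tops = [2, 4, 5]
1: onto pile 1 (replacing 2). tops = [1, 4, 5]
7: new pile. tops = [1, 4, 5, 7]

4 piles, so the longest increasing subsequence has length 4.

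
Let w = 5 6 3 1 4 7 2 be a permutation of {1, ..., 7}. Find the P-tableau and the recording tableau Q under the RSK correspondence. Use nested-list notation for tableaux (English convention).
P = [[1, 2, 7], [3, 4], [5, 6]], Q = [[1, 2, 6], [3, 5], [4, 7]]

Insert each entry of the permutation into P by Schensted row insertion, recording in Q the position of each new cell.

After inserting 5: P = [[5]].
After inserting 6: P = [[5, 6]].
After inserting 3: P = [[3, 6], [5]].
After inserting 1: P = [[1, 6], [3], [5]].
After inserting 4: P = [[1, 4], [3, 6], [5]].
After inserting 7: P = [[1, 4, 7], [3, 6], [5]].
After inserting 2: P = [[1, 2, 7], [3, 4], [5, 6]].

So P = [[1, 2, 7], [3, 4], [5, 6]], Q = [[1, 2, 6], [3, 5], [4, 7]].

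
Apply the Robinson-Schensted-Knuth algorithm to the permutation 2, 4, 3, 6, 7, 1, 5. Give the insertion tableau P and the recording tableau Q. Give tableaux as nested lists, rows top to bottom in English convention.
Insert each entry of the permutation into P by Schensted row insertion, recording in Q the position of each new cell.

After inserting 2: P = [[2]].
After inserting 4: P = [[2, 4]].
After inserting 3: P = [[2, 3], [4]].
After inserting 6: P = [[2, 3, 6], [4]].
After inserting 7: P = [[2, 3, 6, 7], [4]].
After inserting 1: P = [[1, 3, 6, 7], [2], [4]].
After inserting 5: P = [[1, 3, 5, 7], [2, 6], [4]].

So P = [[1, 3, 5, 7], [2, 6], [4]], Q = [[1, 2, 4, 5], [3, 7], [6]].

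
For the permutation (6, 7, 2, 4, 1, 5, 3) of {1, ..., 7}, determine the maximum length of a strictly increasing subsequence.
3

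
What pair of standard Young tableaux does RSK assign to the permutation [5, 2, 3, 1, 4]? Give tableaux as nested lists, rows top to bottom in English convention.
P = [[1, 3, 4], [2], [5]], Q = [[1, 3, 5], [2], [4]]

Insert each entry of the permutation into P by Schensted row insertion, recording in Q the position of each new cell.

Insert 5: appended to row 1. P = [[5]].
Insert 2: 2 bumps 5 from row 1; 5 starts row 2. P = [[2], [5]].
Insert 3: appended to row 1. P = [[2, 3], [5]].
Insert 1: 1 bumps 2 from row 1; 2 bumps 5 from row 2; 5 starts row 3. P = [[1, 3], [2], [5]].
Insert 4: appended to row 1. P = [[1, 3, 4], [2], [5]].

So P = [[1, 3, 4], [2], [5]], Q = [[1, 3, 5], [2], [4]].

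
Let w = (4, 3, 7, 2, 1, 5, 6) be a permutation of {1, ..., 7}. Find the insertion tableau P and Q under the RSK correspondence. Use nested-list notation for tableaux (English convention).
P = [[1, 5, 6], [2, 7], [3], [4]], Q = [[1, 3, 7], [2, 6], [4], [5]]

Insert each entry of the permutation into P by Schensted row insertion, recording in Q the position of each new cell.

Insert 4: appended to row 1. P = [[4]].
Insert 3: 3 bumps 4 from row 1; 4 starts row 2. P = [[3], [4]].
Insert 7: appended to row 1. P = [[3, 7], [4]].
Insert 2: 2 bumps 3 from row 1; 3 bumps 4 from row 2; 4 starts row 3. P = [[2, 7], [3], [4]].
Insert 1: 1 bumps 2 from row 1; 2 bumps 3 from row 2; 3 bumps 4 from row 3; 4 starts row 4. P = [[1, 7], [2], [3], [4]].
Insert 5: 5 bumps 7 from row 1; 7 appends to row 2. P = [[1, 5], [2, 7], [3], [4]].
Insert 6: appended to row 1. P = [[1, 5, 6], [2, 7], [3], [4]].

So P = [[1, 5, 6], [2, 7], [3], [4]], Q = [[1, 3, 7], [2, 6], [4], [5]].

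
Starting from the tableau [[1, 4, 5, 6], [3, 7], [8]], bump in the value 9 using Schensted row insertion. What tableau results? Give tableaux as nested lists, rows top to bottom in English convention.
[[1, 4, 5, 6, 9], [3, 7], [8]]

9 is larger than every entry of row 1, so it is appended to row 1. The new tableau is [[1, 4, 5, 6, 9], [3, 7], [8]].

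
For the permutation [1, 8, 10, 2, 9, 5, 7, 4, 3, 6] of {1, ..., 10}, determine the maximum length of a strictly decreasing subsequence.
5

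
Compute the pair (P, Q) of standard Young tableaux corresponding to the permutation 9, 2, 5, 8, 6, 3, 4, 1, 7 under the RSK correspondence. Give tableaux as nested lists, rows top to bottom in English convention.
P = [[1, 3, 4, 7], [2, 6], [5], [8], [9]], Q = [[1, 3, 4, 9], [2, 7], [5], [6], [8]]

Insert each entry of the permutation into P by Schensted row insertion, recording in Q the position of each new cell.

Insert 9: appended to row 1. P = [[9]], Q = [[1]].
Insert 2: 2 bumps 9 from row 1; 9 starts row 2. P = [[2], [9]], Q = [[1], [2]].
Insert 5: appended to row 1. P = [[2, 5], [9]], Q = [[1, 3], [2]].
Insert 8: appended to row 1. P = [[2, 5, 8], [9]], Q = [[1, 3, 4], [2]].
Insert 6: 6 bumps 8 from row 1; 8 bumps 9 from row 2; 9 starts row 3. P = [[2, 5, 6], [8], [9]], Q = [[1, 3, 4], [2], [5]].
Insert 3: 3 bumps 5 from row 1; 5 bumps 8 from row 2; 8 bumps 9 from row 3; 9 starts row 4. P = [[2, 3, 6], [5], [8], [9]], Q = [[1, 3, 4], [2], [5], [6]].
Insert 4: 4 bumps 6 from row 1; 6 appends to row 2. P = [[2, 3, 4], [5, 6], [8], [9]], Q = [[1, 3, 4], [2, 7], [5], [6]].
Insert 1: 1 bumps 2 from row 1; 2 bumps 5 from row 2; 5 bumps 8 from row 3; 8 bumps 9 from row 4; 9 starts row 5. P = [[1, 3, 4], [2, 6], [5], [8], [9]], Q = [[1, 3, 4], [2, 7], [5], [6], [8]].
Insert 7: appended to row 1. P = [[1, 3, 4, 7], [2, 6], [5], [8], [9]], Q = [[1, 3, 4, 9], [2, 7], [5], [6], [8]].

So P = [[1, 3, 4, 7], [2, 6], [5], [8], [9]], Q = [[1, 3, 4, 9], [2, 7], [5], [6], [8]].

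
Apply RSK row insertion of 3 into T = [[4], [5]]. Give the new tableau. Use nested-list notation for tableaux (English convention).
In row 1, 3 replaces 4 (the leftmost entry greater than 3); 4 is bumped to row 2. In row 2, 4 replaces 5 (the leftmost entry greater than 4); 5 is bumped to row 3. 5 starts a new row 3. The new tableau is [[3], [4], [5]].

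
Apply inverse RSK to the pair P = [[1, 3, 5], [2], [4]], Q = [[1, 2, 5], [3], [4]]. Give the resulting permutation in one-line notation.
2 4 3 1 5

Reverse the RSK construction: for i from n down to 1, find the cell of Q containing i, remove the entry at that cell from P, and reverse-bump it up through P; the value ejected from row 1 is w(i).

Step i=5: Q has 5 at row 1, column 3; remove that cell from P, ejecting 5. So w(5) = 5. P is now [[1, 3], [2], [4]].
Step i=4: Q has 4 at row 3, column 1; remove 4 from row 3 of P and reverse-bump: 4 enters row 2 and ejects 2; 2 enters row 1 and ejects 1. So w(4) = 1. P is now [[2, 3], [4]].
Step i=3: Q has 3 at row 2, column 1; remove 4 from row 2 of P and reverse-bump: 4 enters row 1 and ejects 3. So w(3) = 3. P is now [[2, 4]].
Step i=2: Q has 2 at row 1, column 2; remove that cell from P, ejecting 4. So w(2) = 4. P is now [[2]].
Step i=1: Q has 1 at row 1, column 1; remove that cell from P, ejecting 2. So w(1) = 2. P is now [].

So w = 2 4 3 1 5.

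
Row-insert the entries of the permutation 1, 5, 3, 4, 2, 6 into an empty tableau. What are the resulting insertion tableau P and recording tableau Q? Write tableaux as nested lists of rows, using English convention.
Insert each entry of the permutation into P by Schensted row insertion, recording in Q the position of each new cell.

Insert 1: appended to row 1. P = [[1]].
Insert 5: appended to row 1. P = [[1, 5]].
Insert 3: 3 bumps 5 from row 1; 5 starts row 2. P = [[1, 3], [5]].
Insert 4: appended to row 1. P = [[1, 3, 4], [5]].
Insert 2: 2 bumps 3 from row 1; 3 bumps 5 from row 2; 5 starts row 3. P = [[1, 2, 4], [3], [5]].
Insert 6: appended to row 1. P = [[1, 2, 4, 6], [3], [5]].

So P = [[1, 2, 4, 6], [3], [5]], Q = [[1, 2, 4, 6], [3], [5]].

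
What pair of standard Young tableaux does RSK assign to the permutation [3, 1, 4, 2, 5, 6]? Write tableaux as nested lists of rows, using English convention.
P = [[1, 2, 5, 6], [3, 4]], Q = [[1, 3, 5, 6], [2, 4]]

Insert each entry of the permutation into P by Schensted row insertion, recording in Q the position of each new cell.

Insert 3: appended to row 1. P = [[3]].
Insert 1: 1 bumps 3 from row 1; 3 starts row 2. P = [[1], [3]].
Insert 4: appended to row 1. P = [[1, 4], [3]].
Insert 2: 2 bumps 4 from row 1; 4 appends to row 2. P = [[1, 2], [3, 4]].
Insert 5: appended to row 1. P = [[1, 2, 5], [3, 4]].
Insert 6: appended to row 1. P = [[1, 2, 5, 6], [3, 4]].

So P = [[1, 2, 5, 6], [3, 4]], Q = [[1, 3, 5, 6], [2, 4]].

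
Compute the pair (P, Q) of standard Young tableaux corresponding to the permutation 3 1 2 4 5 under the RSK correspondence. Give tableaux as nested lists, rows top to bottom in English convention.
Insert each entry of the permutation into P by Schensted row insertion, recording in Q the position of each new cell.

After inserting 3: P = [[3]].
After inserting 1: P = [[1], [3]].
After inserting 2: P = [[1, 2], [3]].
After inserting 4: P = [[1, 2, 4], [3]].
After inserting 5: P = [[1, 2, 4, 5], [3]].

So P = [[1, 2, 4, 5], [3]], Q = [[1, 3, 4, 5], [2]].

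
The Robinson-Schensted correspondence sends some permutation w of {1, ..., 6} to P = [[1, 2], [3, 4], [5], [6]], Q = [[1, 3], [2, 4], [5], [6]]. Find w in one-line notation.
Reverse the RSK construction: for i from n down to 1, find the cell of Q containing i, remove the entry at that cell from P, and reverse-bump it up through P; the value ejected from row 1 is w(i).

Step i=6: Q has 6 at row 4, column 1; remove 6 from row 4 of P and reverse-bump: 6 enters row 3 and ejects 5; 5 enters row 2 and ejects 4; 4 enters row 1 and ejects 2. So w(6) = 2. P is now [[1, 4], [3, 5], [6]].
Step i=5: Q has 5 at row 3, column 1; remove 6 from row 3 of P and reverse-bump: 6 enters row 2 and ejects 5; 5 enters row 1 and ejects 4. So w(5) = 4. P is now [[1, 5], [3, 6]].
Step i=4: Q has 4 at row 2, column 2; remove 6 from row 2 of P and reverse-bump: 6 enters row 1 and ejects 5. So w(4) = 5. P is now [[1, 6], [3]].
Step i=3: Q has 3 at row 1, column 2; remove that cell from P, ejecting 6. So w(3) = 6. P is now [[1], [3]].
Step i=2: Q has 2 at row 2, column 1; remove 3 from row 2 of P and reverse-bump: 3 enters row 1 and ejects 1. So w(2) = 1. P is now [[3]].
Step i=1: Q has 1 at row 1, column 1; remove that cell from P, ejecting 3. So w(1) = 3. P is now [].

So w = 3 1 6 5 4 2.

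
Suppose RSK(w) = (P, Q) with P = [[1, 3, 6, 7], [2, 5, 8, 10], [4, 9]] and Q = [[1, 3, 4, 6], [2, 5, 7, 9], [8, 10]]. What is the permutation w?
Reverse the RSK construction: for i from n down to 1, find the cell of Q containing i, remove the entry at that cell from P, and reverse-bump it up through P; the value ejected from row 1 is w(i).

Step i=10: Q has 10 at row 3, column 2; remove 9 from row 3 of P and reverse-bump: 9 enters row 2 and ejects 8; 8 enters row 1 and ejects 7. So w(10) = 7. P is now [[1, 3, 6, 8], [2, 5, 9, 10], [4]].
Step i=9: Q has 9 at row 2, column 4; remove 10 from row 2 of P and reverse-bump: 10 enters row 1 and ejects 8. So w(9) = 8. P is now [[1, 3, 6, 10], [2, 5, 9], [4]].
Step i=8: Q has 8 at row 3, column 1; remove 4 from row 3 of P and reverse-bump: 4 enters row 2 and ejects 2; 2 enters row 1 and ejects 1. So w(8) = 1. P is now [[2, 3, 6, 10], [4, 5, 9]].
Step i=7: Q has 7 at row 2, column 3; remove 9 from row 2 of P and reverse-bump: 9 enters row 1 and ejects 6. So w(7) = 6. P is now [[2, 3, 9, 10], [4, 5]].
Step i=6: Q has 6 at row 1, column 4; remove that cell from P, ejecting 10. So w(6) = 10. P is now [[2, 3, 9], [4, 5]].
Step i=5: Q has 5 at row 2, column 2; remove 5 from row 2 of P and reverse-bump: 5 enters row 1 and ejects 3. So w(5) = 3. P is now [[2, 5, 9], [4]].
Step i=4: Q has 4 at row 1, column 3; remove that cell from P, ejecting 9. So w(4) = 9. P is now [[2, 5], [4]].
Step i=3: Q has 3 at row 1, column 2; remove that cell from P, ejecting 5. So w(3) = 5. P is now [[2], [4]].
Step i=2: Q has 2 at row 2, column 1; remove 4 from row 2 of P and reverse-bump: 4 enters row 1 and ejects 2. So w(2) = 2. P is now [[4]].
Step i=1: Q has 1 at row 1, column 1; remove that cell from P, ejecting 4. So w(1) = 4. P is now [].

So w = 4 2 5 9 3 10 6 1 8 7.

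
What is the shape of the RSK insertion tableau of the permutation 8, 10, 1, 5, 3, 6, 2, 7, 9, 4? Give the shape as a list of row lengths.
[5, 2, 2, 1]

Row-insert each entry into an empty tableau.

After inserting 8: P = [[8]].
After inserting 10: P = [[8, 10]].
After inserting 1: P = [[1, 10], [8]].
After inserting 5: P = [[1, 5], [8, 10]].
After inserting 3: P = [[1, 3], [5, 10], [8]].
After inserting 6: P = [[1, 3, 6], [5, 10], [8]].
After inserting 2: P = [[1, 2, 6], [3, 10], [5], [8]].
After inserting 7: P = [[1, 2, 6, 7], [3, 10], [5], [8]].
After inserting 9: P = [[1, 2, 6, 7, 9], [3, 10], [5], [8]].
After inserting 4: P = [[1, 2, 4, 7, 9], [3, 6], [5, 10], [8]].

The final insertion tableau P = [[1, 2, 4, 7, 9], [3, 6], [5, 10], [8]] has shape [5, 2, 2, 1].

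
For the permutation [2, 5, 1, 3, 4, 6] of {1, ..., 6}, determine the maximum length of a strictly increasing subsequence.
4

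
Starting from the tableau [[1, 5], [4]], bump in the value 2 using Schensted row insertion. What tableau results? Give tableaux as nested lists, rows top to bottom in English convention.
[[1, 2], [4, 5]]

In row 1, 2 replaces 5 (the leftmost entry greater than 2); 5 is bumped to row 2. 5 is appended to row 2. The new tableau is [[1, 2], [4, 5]].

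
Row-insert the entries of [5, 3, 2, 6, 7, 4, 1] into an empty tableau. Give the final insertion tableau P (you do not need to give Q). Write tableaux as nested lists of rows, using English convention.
Insert 5: appended to row 1. P = [[5]].
Insert 3: 3 bumps 5 from row 1; 5 starts row 2. P = [[3], [5]].
Insert 2: 2 bumps 3 from row 1; 3 bumps 5 from row 2; 5 starts row 3. P = [[2], [3], [5]].
Insert 6: appended to row 1. P = [[2, 6], [3], [5]].
Insert 7: appended to row 1. P = [[2, 6, 7], [3], [5]].
Insert 4: 4 bumps 6 from row 1; 6 appends to row 2. P = [[2, 4, 7], [3, 6], [5]].
Insert 1: 1 bumps 2 from row 1; 2 bumps 3 from row 2; 3 bumps 5 from row 3; 5 starts row 4. P = [[1, 4, 7], [2, 6], [3], [5]].

So P = [[1, 4, 7], [2, 6], [3], [5]].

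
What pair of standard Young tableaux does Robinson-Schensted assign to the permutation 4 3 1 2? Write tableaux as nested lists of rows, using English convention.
P = [[1, 2], [3], [4]], Q = [[1, 4], [2], [3]]

Insert each entry of the permutation into P by Schensted row insertion, recording in Q the position of each new cell.

Insert 4: appended to row 1. P = [[4]].
Insert 3: 3 bumps 4 from row 1; 4 starts row 2. P = [[3], [4]].
Insert 1: 1 bumps 3 from row 1; 3 bumps 4 from row 2; 4 starts row 3. P = [[1], [3], [4]].
Insert 2: appended to row 1. P = [[1, 2], [3], [4]].

So P = [[1, 2], [3], [4]], Q = [[1, 4], [2], [3]].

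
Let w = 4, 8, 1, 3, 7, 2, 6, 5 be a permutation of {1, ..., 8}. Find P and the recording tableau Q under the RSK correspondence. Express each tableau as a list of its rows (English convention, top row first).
Insert each entry of the permutation into P by Schensted row insertion, recording in Q the position of each new cell.

After inserting 4: P = [[4]].
After inserting 8: P = [[4, 8]].
After inserting 1: P = [[1, 8], [4]].
After inserting 3: P = [[1, 3], [4, 8]].
After inserting 7: P = [[1, 3, 7], [4, 8]].
After inserting 2: P = [[1, 2, 7], [3, 8], [4]].
After inserting 6: P = [[1, 2, 6], [3, 7], [4, 8]].
After inserting 5: P = [[1, 2, 5], [3, 6], [4, 7], [8]].

So P = [[1, 2, 5], [3, 6], [4, 7], [8]], Q = [[1, 2, 5], [3, 4], [6, 7], [8]].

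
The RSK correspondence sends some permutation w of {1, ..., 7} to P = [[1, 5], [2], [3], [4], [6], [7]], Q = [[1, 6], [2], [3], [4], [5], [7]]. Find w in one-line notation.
7 6 4 3 2 5 1

Reverse the RSK construction: for i from n down to 1, find the cell of Q containing i, remove the entry at that cell from P, and reverse-bump it up through P; the value ejected from row 1 is w(i).

Step i=7: Q has 7 at row 6, column 1; remove 7 from row 6 of P and reverse-bump: 7 enters row 5 and ejects 6; 6 enters row 4 and ejects 4; 4 enters row 3 and ejects 3; 3 enters row 2 and ejects 2; 2 enters row 1 and ejects 1. So w(7) = 1. P is now [[2, 5], [3], [4], [6], [7]].
Step i=6: Q has 6 at row 1, column 2; remove that cell from P, ejecting 5. So w(6) = 5. P is now [[2], [3], [4], [6], [7]].
Step i=5: Q has 5 at row 5, column 1; remove 7 from row 5 of P and reverse-bump: 7 enters row 4 and ejects 6; 6 enters row 3 and ejects 4; 4 enters row 2 and ejects 3; 3 enters row 1 and ejects 2. So w(5) = 2. P is now [[3], [4], [6], [7]].
Step i=4: Q has 4 at row 4, column 1; remove 7 from row 4 of P and reverse-bump: 7 enters row 3 and ejects 6; 6 enters row 2 and ejects 4; 4 enters row 1 and ejects 3. So w(4) = 3. P is now [[4], [6], [7]].
Step i=3: Q has 3 at row 3, column 1; remove 7 from row 3 of P and reverse-bump: 7 enters row 2 and ejects 6; 6 enters row 1 and ejects 4. So w(3) = 4. P is now [[6], [7]].
Step i=2: Q has 2 at row 2, column 1; remove 7 from row 2 of P and reverse-bump: 7 enters row 1 and ejects 6. So w(2) = 6. P is now [[7]].
Step i=1: Q has 1 at row 1, column 1; remove that cell from P, ejecting 7. So w(1) = 7. P is now [].

So w = 7 6 4 3 2 5 1.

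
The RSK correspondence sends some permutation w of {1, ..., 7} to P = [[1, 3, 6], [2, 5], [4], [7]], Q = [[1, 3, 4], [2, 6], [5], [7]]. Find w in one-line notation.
7 4 5 6 2 3 1

Reverse the RSK construction: for i from n down to 1, find the cell of Q containing i, remove the entry at that cell from P, and reverse-bump it up through P; the value ejected from row 1 is w(i).

Step i=7: Q has 7 at row 4, column 1; remove 7 from row 4 of P and reverse-bump: 7 enters row 3 and ejects 4; 4 enters row 2 and ejects 2; 2 enters row 1 and ejects 1. So w(7) = 1. P is now [[2, 3, 6], [4, 5], [7]].
Step i=6: Q has 6 at row 2, column 2; remove 5 from row 2 of P and reverse-bump: 5 enters row 1 and ejects 3. So w(6) = 3. P is now [[2, 5, 6], [4], [7]].
Step i=5: Q has 5 at row 3, column 1; remove 7 from row 3 of P and reverse-bump: 7 enters row 2 and ejects 4; 4 enters row 1 and ejects 2. So w(5) = 2. P is now [[4, 5, 6], [7]].
Step i=4: Q has 4 at row 1, column 3; remove that cell from P, ejecting 6. So w(4) = 6. P is now [[4, 5], [7]].
Step i=3: Q has 3 at row 1, column 2; remove that cell from P, ejecting 5. So w(3) = 5. P is now [[4], [7]].
Step i=2: Q has 2 at row 2, column 1; remove 7 from row 2 of P and reverse-bump: 7 enters row 1 and ejects 4. So w(2) = 4. P is now [[7]].
Step i=1: Q has 1 at row 1, column 1; remove that cell from P, ejecting 7. So w(1) = 7. P is now [].

So w = 7 4 5 6 2 3 1.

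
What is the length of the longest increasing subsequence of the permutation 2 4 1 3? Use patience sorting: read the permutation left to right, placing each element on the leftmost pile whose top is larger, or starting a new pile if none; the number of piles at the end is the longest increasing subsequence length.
2: new pile. tops = [2]
4: new pile. tops = [2, 4]
1: onto pile 1 (replacing 2). tops = [1, 4]
3: onto pile 2 (replacing 4). tops = [1, 3]

2 piles, so the longest increasing subsequence has length 2.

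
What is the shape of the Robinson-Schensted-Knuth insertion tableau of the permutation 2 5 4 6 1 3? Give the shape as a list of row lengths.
Row-insert each entry into an empty tableau.

After inserting 2: P = [[2]].
After inserting 5: P = [[2, 5]].
After inserting 4: P = [[2, 4], [5]].
After inserting 6: P = [[2, 4, 6], [5]].
After inserting 1: P = [[1, 4, 6], [2], [5]].
After inserting 3: P = [[1, 3, 6], [2, 4], [5]].

The final insertion tableau P = [[1, 3, 6], [2, 4], [5]] has shape [3, 2, 1].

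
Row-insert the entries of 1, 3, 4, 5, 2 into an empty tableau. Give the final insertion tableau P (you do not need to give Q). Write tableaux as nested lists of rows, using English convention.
P = [[1, 2, 4, 5], [3]]

Insert 1: appended to row 1. P = [[1]].
Insert 3: appended to row 1. P = [[1, 3]].
Insert 4: appended to row 1. P = [[1, 3, 4]].
Insert 5: appended to row 1. P = [[1, 3, 4, 5]].
Insert 2: 2 bumps 3 from row 1; 3 starts row 2. P = [[1, 2, 4, 5], [3]].

So P = [[1, 2, 4, 5], [3]].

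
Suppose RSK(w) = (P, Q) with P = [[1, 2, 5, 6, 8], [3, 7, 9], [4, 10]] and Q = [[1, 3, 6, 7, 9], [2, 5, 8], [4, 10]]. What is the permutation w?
4 3 7 1 2 5 10 6 9 8

Reverse the RSK construction: for i from n down to 1, find the cell of Q containing i, remove the entry at that cell from P, and reverse-bump it up through P; the value ejected from row 1 is w(i).

Step i=10: Q has 10 at row 3, column 2; remove 10 from row 3 of P and reverse-bump: 10 enters row 2 and ejects 9; 9 enters row 1 and ejects 8. So w(10) = 8. P is now [[1, 2, 5, 6, 9], [3, 7, 10], [4]].
Step i=9: Q has 9 at row 1, column 5; remove that cell from P, ejecting 9. So w(9) = 9. P is now [[1, 2, 5, 6], [3, 7, 10], [4]].
Step i=8: Q has 8 at row 2, column 3; remove 10 from row 2 of P and reverse-bump: 10 enters row 1 and ejects 6. So w(8) = 6. P is now [[1, 2, 5, 10], [3, 7], [4]].
Step i=7: Q has 7 at row 1, column 4; remove that cell from P, ejecting 10. So w(7) = 10. P is now [[1, 2, 5], [3, 7], [4]].
Step i=6: Q has 6 at row 1, column 3; remove that cell from P, ejecting 5. So w(6) = 5. P is now [[1, 2], [3, 7], [4]].
Step i=5: Q has 5 at row 2, column 2; remove 7 from row 2 of P and reverse-bump: 7 enters row 1 and ejects 2. So w(5) = 2. P is now [[1, 7], [3], [4]].
Step i=4: Q has 4 at row 3, column 1; remove 4 from row 3 of P and reverse-bump: 4 enters row 2 and ejects 3; 3 enters row 1 and ejects 1. So w(4) = 1. P is now [[3, 7], [4]].
Step i=3: Q has 3 at row 1, column 2; remove that cell from P, ejecting 7. So w(3) = 7. P is now [[3], [4]].
Step i=2: Q has 2 at row 2, column 1; remove 4 from row 2 of P and reverse-bump: 4 enters row 1 and ejects 3. So w(2) = 3. P is now [[4]].
Step i=1: Q has 1 at row 1, column 1; remove that cell from P, ejecting 4. So w(1) = 4. P is now [].

So w = 4 3 7 1 2 5 10 6 9 8.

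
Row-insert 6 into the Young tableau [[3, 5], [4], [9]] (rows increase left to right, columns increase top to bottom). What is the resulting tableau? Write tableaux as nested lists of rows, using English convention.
[[3, 5, 6], [4], [9]]

6 is larger than every entry of row 1, so it is appended to row 1. The new tableau is [[3, 5, 6], [4], [9]].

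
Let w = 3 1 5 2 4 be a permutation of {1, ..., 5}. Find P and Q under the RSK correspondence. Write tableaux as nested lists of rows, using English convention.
P = [[1, 2, 4], [3, 5]], Q = [[1, 3, 5], [2, 4]]

Insert each entry of the permutation into P by Schensted row insertion, recording in Q the position of each new cell.

Insert 3: appended to row 1. P = [[3]].
Insert 1: 1 bumps 3 from row 1; 3 starts row 2. P = [[1], [3]].
Insert 5: appended to row 1. P = [[1, 5], [3]].
Insert 2: 2 bumps 5 from row 1; 5 appends to row 2. P = [[1, 2], [3, 5]].
Insert 4: appended to row 1. P = [[1, 2, 4], [3, 5]].

So P = [[1, 2, 4], [3, 5]], Q = [[1, 3, 5], [2, 4]].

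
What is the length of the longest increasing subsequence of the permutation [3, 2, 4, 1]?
2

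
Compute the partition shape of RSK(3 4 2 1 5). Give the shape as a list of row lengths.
Row-insert each entry into an empty tableau.

After inserting 3: P = [[3]].
After inserting 4: P = [[3, 4]].
After inserting 2: P = [[2, 4], [3]].
After inserting 1: P = [[1, 4], [2], [3]].
After inserting 5: P = [[1, 4, 5], [2], [3]].

The final insertion tableau P = [[1, 4, 5], [2], [3]] has shape [3, 1, 1].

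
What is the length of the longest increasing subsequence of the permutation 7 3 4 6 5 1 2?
3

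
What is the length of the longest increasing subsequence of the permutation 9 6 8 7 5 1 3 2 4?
3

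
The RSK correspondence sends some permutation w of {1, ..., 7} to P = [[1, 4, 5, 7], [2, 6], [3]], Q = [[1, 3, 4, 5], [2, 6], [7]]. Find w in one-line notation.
Reverse the RSK construction: for i from n down to 1, find the cell of Q containing i, remove the entry at that cell from P, and reverse-bump it up through P; the value ejected from row 1 is w(i).

Step i=7: Q has 7 at row 3, column 1; remove 3 from row 3 of P and reverse-bump: 3 enters row 2 and ejects 2; 2 enters row 1 and ejects 1. So w(7) = 1. P is now [[2, 4, 5, 7], [3, 6]].
Step i=6: Q has 6 at row 2, column 2; remove 6 from row 2 of P and reverse-bump: 6 enters row 1 and ejects 5. So w(6) = 5. P is now [[2, 4, 6, 7], [3]].
Step i=5: Q has 5 at row 1, column 4; remove that cell from P, ejecting 7. So w(5) = 7. P is now [[2, 4, 6], [3]].
Step i=4: Q has 4 at row 1, column 3; remove that cell from P, ejecting 6. So w(4) = 6. P is now [[2, 4], [3]].
Step i=3: Q has 3 at row 1, column 2; remove that cell from P, ejecting 4. So w(3) = 4. P is now [[2], [3]].
Step i=2: Q has 2 at row 2, column 1; remove 3 from row 2 of P and reverse-bump: 3 enters row 1 and ejects 2. So w(2) = 2. P is now [[3]].
Step i=1: Q has 1 at row 1, column 1; remove that cell from P, ejecting 3. So w(1) = 3. P is now [].

So w = 3 2 4 6 7 5 1.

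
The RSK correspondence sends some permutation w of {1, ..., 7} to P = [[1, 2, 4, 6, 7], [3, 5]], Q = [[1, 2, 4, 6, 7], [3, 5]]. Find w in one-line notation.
Reverse RSK: for i = n, n-1, ..., 1, locate i in Q, remove the corresponding corner cell from P, and reverse-bump its entry up through P; the value ejected from row 1 is w(i).

So w = 1 3 2 5 4 6 7.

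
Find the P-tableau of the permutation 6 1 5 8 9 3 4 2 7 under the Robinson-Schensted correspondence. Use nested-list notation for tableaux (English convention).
P = [[1, 2, 4, 7], [3, 8, 9], [5], [6]]

Insert 6: appended to row 1. P = [[6]].
Insert 1: 1 bumps 6 from row 1; 6 starts row 2. P = [[1], [6]].
Insert 5: appended to row 1. P = [[1, 5], [6]].
Insert 8: appended to row 1. P = [[1, 5, 8], [6]].
Insert 9: appended to row 1. P = [[1, 5, 8, 9], [6]].
Insert 3: 3 bumps 5 from row 1; 5 bumps 6 from row 2; 6 starts row 3. P = [[1, 3, 8, 9], [5], [6]].
Insert 4: 4 bumps 8 from row 1; 8 appends to row 2. P = [[1, 3, 4, 9], [5, 8], [6]].
Insert 2: 2 bumps 3 from row 1; 3 bumps 5 from row 2; 5 bumps 6 from row 3; 6 starts row 4. P = [[1, 2, 4, 9], [3, 8], [5], [6]].
Insert 7: 7 bumps 9 from row 1; 9 appends to row 2. P = [[1, 2, 4, 7], [3, 8, 9], [5], [6]].

So P = [[1, 2, 4, 7], [3, 8, 9], [5], [6]].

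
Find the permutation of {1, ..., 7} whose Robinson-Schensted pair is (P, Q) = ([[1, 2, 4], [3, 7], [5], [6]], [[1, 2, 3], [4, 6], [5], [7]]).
1 6 7 5 3 4 2

Reverse the RSK construction: for i from n down to 1, find the cell of Q containing i, remove the entry at that cell from P, and reverse-bump it up through P; the value ejected from row 1 is w(i).

Step i=7: Q has 7 at row 4, column 1; remove 6 from row 4 of P and reverse-bump: 6 enters row 3 and ejects 5; 5 enters row 2 and ejects 3; 3 enters row 1 and ejects 2. So w(7) = 2. P is now [[1, 3, 4], [5, 7], [6]].
Step i=6: Q has 6 at row 2, column 2; remove 7 from row 2 of P and reverse-bump: 7 enters row 1 and ejects 4. So w(6) = 4. P is now [[1, 3, 7], [5], [6]].
Step i=5: Q has 5 at row 3, column 1; remove 6 from row 3 of P and reverse-bump: 6 enters row 2 and ejects 5; 5 enters row 1 and ejects 3. So w(5) = 3. P is now [[1, 5, 7], [6]].
Step i=4: Q has 4 at row 2, column 1; remove 6 from row 2 of P and reverse-bump: 6 enters row 1 and ejects 5. So w(4) = 5. P is now [[1, 6, 7]].
Step i=3: Q has 3 at row 1, column 3; remove that cell from P, ejecting 7. So w(3) = 7. P is now [[1, 6]].
Step i=2: Q has 2 at row 1, column 2; remove that cell from P, ejecting 6. So w(2) = 6. P is now [[1]].
Step i=1: Q has 1 at row 1, column 1; remove that cell from P, ejecting 1. So w(1) = 1. P is now [].

So w = 1 6 7 5 3 4 2.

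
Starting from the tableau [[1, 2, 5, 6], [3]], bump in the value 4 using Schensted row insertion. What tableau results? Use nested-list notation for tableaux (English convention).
In row 1, 4 replaces 5 (the leftmost entry greater than 4); 5 is bumped to row 2. 5 is appended to row 2. The new tableau is [[1, 2, 4, 6], [3, 5]].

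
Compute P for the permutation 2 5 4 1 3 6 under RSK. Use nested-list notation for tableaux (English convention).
After inserting 2: P = [[2]].
After inserting 5: P = [[2, 5]].
After inserting 4: P = [[2, 4], [5]].
After inserting 1: P = [[1, 4], [2], [5]].
After inserting 3: P = [[1, 3], [2, 4], [5]].
After inserting 6: P = [[1, 3, 6], [2, 4], [5]].

So P = [[1, 3, 6], [2, 4], [5]].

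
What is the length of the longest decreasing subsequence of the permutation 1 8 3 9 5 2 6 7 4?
3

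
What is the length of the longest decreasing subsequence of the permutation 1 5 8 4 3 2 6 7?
4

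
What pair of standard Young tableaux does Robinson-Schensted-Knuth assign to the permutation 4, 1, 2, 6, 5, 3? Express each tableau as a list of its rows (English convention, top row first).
Insert each entry of the permutation into P by Schensted row insertion, recording in Q the position of each new cell.

Insert 4: appended to row 1. P = [[4]].
Insert 1: 1 bumps 4 from row 1; 4 starts row 2. P = [[1], [4]].
Insert 2: appended to row 1. P = [[1, 2], [4]].
Insert 6: appended to row 1. P = [[1, 2, 6], [4]].
Insert 5: 5 bumps 6 from row 1; 6 appends to row 2. P = [[1, 2, 5], [4, 6]].
Insert 3: 3 bumps 5 from row 1; 5 bumps 6 from row 2; 6 starts row 3. P = [[1, 2, 3], [4, 5], [6]].

So P = [[1, 2, 3], [4, 5], [6]], Q = [[1, 3, 4], [2, 5], [6]].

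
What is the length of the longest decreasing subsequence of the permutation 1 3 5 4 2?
3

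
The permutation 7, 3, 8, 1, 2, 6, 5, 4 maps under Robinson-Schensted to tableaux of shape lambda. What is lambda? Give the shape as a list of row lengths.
[3, 2, 2, 1]

Row-insert each entry into an empty tableau.

After inserting 7: P = [[7]].
After inserting 3: P = [[3], [7]].
After inserting 8: P = [[3, 8], [7]].
After inserting 1: P = [[1, 8], [3], [7]].
After inserting 2: P = [[1, 2], [3, 8], [7]].
After inserting 6: P = [[1, 2, 6], [3, 8], [7]].
After inserting 5: P = [[1, 2, 5], [3, 6], [7, 8]].
After inserting 4: P = [[1, 2, 4], [3, 5], [6, 8], [7]].

The final insertion tableau P = [[1, 2, 4], [3, 5], [6, 8], [7]] has shape [3, 2, 2, 1].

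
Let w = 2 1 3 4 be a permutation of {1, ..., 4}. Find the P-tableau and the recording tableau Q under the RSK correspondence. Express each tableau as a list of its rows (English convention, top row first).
P = [[1, 3, 4], [2]], Q = [[1, 3, 4], [2]]

Insert each entry of the permutation into P by Schensted row insertion, recording in Q the position of each new cell.

Insert 2: appended to row 1. P = [[2]], Q = [[1]].
Insert 1: 1 bumps 2 from row 1; 2 starts row 2. P = [[1], [2]], Q = [[1], [2]].
Insert 3: appended to row 1. P = [[1, 3], [2]], Q = [[1, 3], [2]].
Insert 4: appended to row 1. P = [[1, 3, 4], [2]], Q = [[1, 3, 4], [2]].

So P = [[1, 3, 4], [2]], Q = [[1, 3, 4], [2]].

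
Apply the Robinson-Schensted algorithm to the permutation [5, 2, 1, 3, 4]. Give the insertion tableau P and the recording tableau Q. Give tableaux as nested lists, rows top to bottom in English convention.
Insert each entry of the permutation into P by Schensted row insertion, recording in Q the position of each new cell.

After inserting 5: P = [[5]].
After inserting 2: P = [[2], [5]].
After inserting 1: P = [[1], [2], [5]].
After inserting 3: P = [[1, 3], [2], [5]].
After inserting 4: P = [[1, 3, 4], [2], [5]].

So P = [[1, 3, 4], [2], [5]], Q = [[1, 4, 5], [2], [3]].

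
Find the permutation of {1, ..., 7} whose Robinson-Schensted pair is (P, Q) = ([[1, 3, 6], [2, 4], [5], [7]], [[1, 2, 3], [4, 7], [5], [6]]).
Reverse the RSK construction: for i from n down to 1, find the cell of Q containing i, remove the entry at that cell from P, and reverse-bump it up through P; the value ejected from row 1 is w(i).

Step i=7: Q has 7 at row 2, column 2; remove 4 from row 2 of P and reverse-bump: 4 enters row 1 and ejects 3. So w(7) = 3. P is now [[1, 4, 6], [2], [5], [7]].
Step i=6: Q has 6 at row 4, column 1; remove 7 from row 4 of P and reverse-bump: 7 enters row 3 and ejects 5; 5 enters row 2 and ejects 2; 2 enters row 1 and ejects 1. So w(6) = 1. P is now [[2, 4, 6], [5], [7]].
Step i=5: Q has 5 at row 3, column 1; remove 7 from row 3 of P and reverse-bump: 7 enters row 2 and ejects 5; 5 enters row 1 and ejects 4. So w(5) = 4. P is now [[2, 5, 6], [7]].
Step i=4: Q has 4 at row 2, column 1; remove 7 from row 2 of P and reverse-bump: 7 enters row 1 and ejects 6. So w(4) = 6. P is now [[2, 5, 7]].
Step i=3: Q has 3 at row 1, column 3; remove that cell from P, ejecting 7. So w(3) = 7. P is now [[2, 5]].
Step i=2: Q has 2 at row 1, column 2; remove that cell from P, ejecting 5. So w(2) = 5. P is now [[2]].
Step i=1: Q has 1 at row 1, column 1; remove that cell from P, ejecting 2. So w(1) = 2. P is now [].

So w = 2 5 7 6 4 1 3.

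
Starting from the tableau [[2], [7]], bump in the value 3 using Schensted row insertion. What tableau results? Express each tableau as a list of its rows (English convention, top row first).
[[2, 3], [7]]

3 is larger than every entry of row 1, so it is appended to row 1. The new tableau is [[2, 3], [7]].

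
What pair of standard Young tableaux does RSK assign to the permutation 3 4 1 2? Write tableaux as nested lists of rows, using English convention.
Insert each entry of the permutation into P by Schensted row insertion, recording in Q the position of each new cell.

Insert 3: appended to row 1. P = [[3]].
Insert 4: appended to row 1. P = [[3, 4]].
Insert 1: 1 bumps 3 from row 1; 3 starts row 2. P = [[1, 4], [3]].
Insert 2: 2 bumps 4 from row 1; 4 appends to row 2. P = [[1, 2], [3, 4]].

So P = [[1, 2], [3, 4]], Q = [[1, 2], [3, 4]].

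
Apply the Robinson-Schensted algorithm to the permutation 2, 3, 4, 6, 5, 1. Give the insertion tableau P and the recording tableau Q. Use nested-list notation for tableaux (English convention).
Insert each entry of the permutation into P by Schensted row insertion, recording in Q the position of each new cell.

After inserting 2: P = [[2]].
After inserting 3: P = [[2, 3]].
After inserting 4: P = [[2, 3, 4]].
After inserting 6: P = [[2, 3, 4, 6]].
After inserting 5: P = [[2, 3, 4, 5], [6]].
After inserting 1: P = [[1, 3, 4, 5], [2], [6]].

So P = [[1, 3, 4, 5], [2], [6]], Q = [[1, 2, 3, 4], [5], [6]].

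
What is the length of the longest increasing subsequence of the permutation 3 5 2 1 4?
2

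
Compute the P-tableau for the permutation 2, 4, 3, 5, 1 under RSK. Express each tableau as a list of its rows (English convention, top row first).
P = [[1, 3, 5], [2], [4]]

Insert 2: appended to row 1. P = [[2]].
Insert 4: appended to row 1. P = [[2, 4]].
Insert 3: 3 bumps 4 from row 1; 4 starts row 2. P = [[2, 3], [4]].
Insert 5: appended to row 1. P = [[2, 3, 5], [4]].
Insert 1: 1 bumps 2 from row 1; 2 bumps 4 from row 2; 4 starts row 3. P = [[1, 3, 5], [2], [4]].

So P = [[1, 3, 5], [2], [4]].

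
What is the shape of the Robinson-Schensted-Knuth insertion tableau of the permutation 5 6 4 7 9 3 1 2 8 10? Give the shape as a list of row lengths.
Row-insert each entry into an empty tableau.

After inserting 5: P = [[5]].
After inserting 6: P = [[5, 6]].
After inserting 4: P = [[4, 6], [5]].
After inserting 7: P = [[4, 6, 7], [5]].
After inserting 9: P = [[4, 6, 7, 9], [5]].
After inserting 3: P = [[3, 6, 7, 9], [4], [5]].
After inserting 1: P = [[1, 6, 7, 9], [3], [4], [5]].
After inserting 2: P = [[1, 2, 7, 9], [3, 6], [4], [5]].
After inserting 8: P = [[1, 2, 7, 8], [3, 6, 9], [4], [5]].
After inserting 10: P = [[1, 2, 7, 8, 10], [3, 6, 9], [4], [5]].

The final insertion tableau P = [[1, 2, 7, 8, 10], [3, 6, 9], [4], [5]] has shape [5, 3, 1, 1].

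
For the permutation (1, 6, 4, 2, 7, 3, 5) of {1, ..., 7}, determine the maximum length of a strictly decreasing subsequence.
3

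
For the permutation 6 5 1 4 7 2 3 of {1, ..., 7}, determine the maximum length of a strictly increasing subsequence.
3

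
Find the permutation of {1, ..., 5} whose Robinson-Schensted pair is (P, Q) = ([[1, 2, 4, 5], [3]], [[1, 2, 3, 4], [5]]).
Reverse the RSK construction: for i from n down to 1, find the cell of Q containing i, remove the entry at that cell from P, and reverse-bump it up through P; the value ejected from row 1 is w(i).

Step i=5: Q has 5 at row 2, column 1; remove 3 from row 2 of P and reverse-bump: 3 enters row 1 and ejects 2. So w(5) = 2. P is now [[1, 3, 4, 5]].
Step i=4: Q has 4 at row 1, column 4; remove that cell from P, ejecting 5. So w(4) = 5. P is now [[1, 3, 4]].
Step i=3: Q has 3 at row 1, column 3; remove that cell from P, ejecting 4. So w(3) = 4. P is now [[1, 3]].
Step i=2: Q has 2 at row 1, column 2; remove that cell from P, ejecting 3. So w(2) = 3. P is now [[1]].
Step i=1: Q has 1 at row 1, column 1; remove that cell from P, ejecting 1. So w(1) = 1. P is now [].

So w = 1 3 4 5 2.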